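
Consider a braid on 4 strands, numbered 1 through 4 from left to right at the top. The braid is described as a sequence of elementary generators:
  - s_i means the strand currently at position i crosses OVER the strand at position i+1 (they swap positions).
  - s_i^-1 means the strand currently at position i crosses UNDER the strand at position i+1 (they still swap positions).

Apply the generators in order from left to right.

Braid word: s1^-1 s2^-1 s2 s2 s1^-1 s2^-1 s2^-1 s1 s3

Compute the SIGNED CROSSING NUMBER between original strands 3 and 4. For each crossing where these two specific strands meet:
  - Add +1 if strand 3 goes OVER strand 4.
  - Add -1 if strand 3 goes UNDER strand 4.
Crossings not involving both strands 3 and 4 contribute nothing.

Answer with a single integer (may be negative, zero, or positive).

Gen 1: crossing 1x2. Both 3&4? no. Sum: 0
Gen 2: crossing 1x3. Both 3&4? no. Sum: 0
Gen 3: crossing 3x1. Both 3&4? no. Sum: 0
Gen 4: crossing 1x3. Both 3&4? no. Sum: 0
Gen 5: crossing 2x3. Both 3&4? no. Sum: 0
Gen 6: crossing 2x1. Both 3&4? no. Sum: 0
Gen 7: crossing 1x2. Both 3&4? no. Sum: 0
Gen 8: crossing 3x2. Both 3&4? no. Sum: 0
Gen 9: crossing 1x4. Both 3&4? no. Sum: 0

Answer: 0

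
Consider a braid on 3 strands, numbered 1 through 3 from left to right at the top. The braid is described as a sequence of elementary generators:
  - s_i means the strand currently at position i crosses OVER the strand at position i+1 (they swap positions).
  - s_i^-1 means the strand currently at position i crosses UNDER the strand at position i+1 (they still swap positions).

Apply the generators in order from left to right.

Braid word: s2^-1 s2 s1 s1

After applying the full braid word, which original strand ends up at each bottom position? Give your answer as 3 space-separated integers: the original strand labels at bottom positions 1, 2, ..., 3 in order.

Answer: 1 2 3

Derivation:
Gen 1 (s2^-1): strand 2 crosses under strand 3. Perm now: [1 3 2]
Gen 2 (s2): strand 3 crosses over strand 2. Perm now: [1 2 3]
Gen 3 (s1): strand 1 crosses over strand 2. Perm now: [2 1 3]
Gen 4 (s1): strand 2 crosses over strand 1. Perm now: [1 2 3]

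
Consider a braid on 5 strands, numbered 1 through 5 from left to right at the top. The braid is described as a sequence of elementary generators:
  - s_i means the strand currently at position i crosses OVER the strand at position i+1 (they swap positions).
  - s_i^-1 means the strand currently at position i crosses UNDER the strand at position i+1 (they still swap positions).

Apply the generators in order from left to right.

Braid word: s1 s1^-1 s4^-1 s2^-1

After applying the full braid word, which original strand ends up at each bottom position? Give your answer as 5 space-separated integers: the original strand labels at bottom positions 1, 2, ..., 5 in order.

Gen 1 (s1): strand 1 crosses over strand 2. Perm now: [2 1 3 4 5]
Gen 2 (s1^-1): strand 2 crosses under strand 1. Perm now: [1 2 3 4 5]
Gen 3 (s4^-1): strand 4 crosses under strand 5. Perm now: [1 2 3 5 4]
Gen 4 (s2^-1): strand 2 crosses under strand 3. Perm now: [1 3 2 5 4]

Answer: 1 3 2 5 4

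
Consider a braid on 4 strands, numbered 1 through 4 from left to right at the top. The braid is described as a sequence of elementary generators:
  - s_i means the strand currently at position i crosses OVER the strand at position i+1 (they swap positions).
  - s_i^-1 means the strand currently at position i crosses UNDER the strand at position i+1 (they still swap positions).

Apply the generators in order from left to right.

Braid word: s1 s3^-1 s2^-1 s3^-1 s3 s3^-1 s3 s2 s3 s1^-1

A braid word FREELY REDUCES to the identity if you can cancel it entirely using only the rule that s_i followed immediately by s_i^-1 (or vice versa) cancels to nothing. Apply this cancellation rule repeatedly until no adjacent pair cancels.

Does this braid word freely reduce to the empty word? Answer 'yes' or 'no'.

Gen 1 (s1): push. Stack: [s1]
Gen 2 (s3^-1): push. Stack: [s1 s3^-1]
Gen 3 (s2^-1): push. Stack: [s1 s3^-1 s2^-1]
Gen 4 (s3^-1): push. Stack: [s1 s3^-1 s2^-1 s3^-1]
Gen 5 (s3): cancels prior s3^-1. Stack: [s1 s3^-1 s2^-1]
Gen 6 (s3^-1): push. Stack: [s1 s3^-1 s2^-1 s3^-1]
Gen 7 (s3): cancels prior s3^-1. Stack: [s1 s3^-1 s2^-1]
Gen 8 (s2): cancels prior s2^-1. Stack: [s1 s3^-1]
Gen 9 (s3): cancels prior s3^-1. Stack: [s1]
Gen 10 (s1^-1): cancels prior s1. Stack: []
Reduced word: (empty)

Answer: yes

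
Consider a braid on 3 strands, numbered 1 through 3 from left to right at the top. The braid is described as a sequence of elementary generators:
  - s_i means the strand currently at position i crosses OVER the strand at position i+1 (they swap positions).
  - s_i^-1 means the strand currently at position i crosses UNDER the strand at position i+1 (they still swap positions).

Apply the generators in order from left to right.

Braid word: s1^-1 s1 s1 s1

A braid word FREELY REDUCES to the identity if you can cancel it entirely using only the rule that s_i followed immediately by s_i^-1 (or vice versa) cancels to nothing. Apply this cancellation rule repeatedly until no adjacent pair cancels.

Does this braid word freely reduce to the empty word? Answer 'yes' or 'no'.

Gen 1 (s1^-1): push. Stack: [s1^-1]
Gen 2 (s1): cancels prior s1^-1. Stack: []
Gen 3 (s1): push. Stack: [s1]
Gen 4 (s1): push. Stack: [s1 s1]
Reduced word: s1 s1

Answer: no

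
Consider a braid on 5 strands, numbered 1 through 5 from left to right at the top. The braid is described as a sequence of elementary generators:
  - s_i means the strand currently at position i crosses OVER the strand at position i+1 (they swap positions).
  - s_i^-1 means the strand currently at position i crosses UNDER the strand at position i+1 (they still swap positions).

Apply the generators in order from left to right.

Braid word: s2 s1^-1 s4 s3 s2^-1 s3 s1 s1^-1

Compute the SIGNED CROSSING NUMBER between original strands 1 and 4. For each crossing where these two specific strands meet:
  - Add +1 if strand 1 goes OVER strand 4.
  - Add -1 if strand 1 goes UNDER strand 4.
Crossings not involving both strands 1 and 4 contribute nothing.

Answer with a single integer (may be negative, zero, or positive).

Answer: 0

Derivation:
Gen 1: crossing 2x3. Both 1&4? no. Sum: 0
Gen 2: crossing 1x3. Both 1&4? no. Sum: 0
Gen 3: crossing 4x5. Both 1&4? no. Sum: 0
Gen 4: crossing 2x5. Both 1&4? no. Sum: 0
Gen 5: crossing 1x5. Both 1&4? no. Sum: 0
Gen 6: crossing 1x2. Both 1&4? no. Sum: 0
Gen 7: crossing 3x5. Both 1&4? no. Sum: 0
Gen 8: crossing 5x3. Both 1&4? no. Sum: 0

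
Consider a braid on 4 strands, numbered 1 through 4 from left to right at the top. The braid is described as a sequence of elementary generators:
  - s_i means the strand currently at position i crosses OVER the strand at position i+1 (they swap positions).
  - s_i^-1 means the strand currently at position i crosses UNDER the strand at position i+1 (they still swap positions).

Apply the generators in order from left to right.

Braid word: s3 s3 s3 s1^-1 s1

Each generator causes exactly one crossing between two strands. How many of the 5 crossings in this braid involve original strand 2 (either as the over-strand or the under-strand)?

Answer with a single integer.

Answer: 2

Derivation:
Gen 1: crossing 3x4. Involves strand 2? no. Count so far: 0
Gen 2: crossing 4x3. Involves strand 2? no. Count so far: 0
Gen 3: crossing 3x4. Involves strand 2? no. Count so far: 0
Gen 4: crossing 1x2. Involves strand 2? yes. Count so far: 1
Gen 5: crossing 2x1. Involves strand 2? yes. Count so far: 2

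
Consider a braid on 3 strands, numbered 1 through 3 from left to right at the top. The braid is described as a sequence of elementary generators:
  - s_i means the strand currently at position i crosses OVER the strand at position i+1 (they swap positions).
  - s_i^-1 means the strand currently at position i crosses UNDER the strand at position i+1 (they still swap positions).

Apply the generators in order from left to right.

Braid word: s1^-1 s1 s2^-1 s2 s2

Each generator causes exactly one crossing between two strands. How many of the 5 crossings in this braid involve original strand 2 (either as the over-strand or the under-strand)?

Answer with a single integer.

Answer: 5

Derivation:
Gen 1: crossing 1x2. Involves strand 2? yes. Count so far: 1
Gen 2: crossing 2x1. Involves strand 2? yes. Count so far: 2
Gen 3: crossing 2x3. Involves strand 2? yes. Count so far: 3
Gen 4: crossing 3x2. Involves strand 2? yes. Count so far: 4
Gen 5: crossing 2x3. Involves strand 2? yes. Count so far: 5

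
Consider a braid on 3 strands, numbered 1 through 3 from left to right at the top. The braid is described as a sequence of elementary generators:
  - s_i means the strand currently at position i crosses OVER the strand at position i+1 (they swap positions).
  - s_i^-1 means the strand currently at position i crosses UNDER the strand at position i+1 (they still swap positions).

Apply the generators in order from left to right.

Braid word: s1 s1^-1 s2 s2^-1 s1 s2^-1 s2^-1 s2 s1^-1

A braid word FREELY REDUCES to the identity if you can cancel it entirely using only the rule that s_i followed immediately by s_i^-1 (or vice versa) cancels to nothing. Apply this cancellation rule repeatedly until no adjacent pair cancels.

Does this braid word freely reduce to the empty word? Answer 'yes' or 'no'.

Gen 1 (s1): push. Stack: [s1]
Gen 2 (s1^-1): cancels prior s1. Stack: []
Gen 3 (s2): push. Stack: [s2]
Gen 4 (s2^-1): cancels prior s2. Stack: []
Gen 5 (s1): push. Stack: [s1]
Gen 6 (s2^-1): push. Stack: [s1 s2^-1]
Gen 7 (s2^-1): push. Stack: [s1 s2^-1 s2^-1]
Gen 8 (s2): cancels prior s2^-1. Stack: [s1 s2^-1]
Gen 9 (s1^-1): push. Stack: [s1 s2^-1 s1^-1]
Reduced word: s1 s2^-1 s1^-1

Answer: no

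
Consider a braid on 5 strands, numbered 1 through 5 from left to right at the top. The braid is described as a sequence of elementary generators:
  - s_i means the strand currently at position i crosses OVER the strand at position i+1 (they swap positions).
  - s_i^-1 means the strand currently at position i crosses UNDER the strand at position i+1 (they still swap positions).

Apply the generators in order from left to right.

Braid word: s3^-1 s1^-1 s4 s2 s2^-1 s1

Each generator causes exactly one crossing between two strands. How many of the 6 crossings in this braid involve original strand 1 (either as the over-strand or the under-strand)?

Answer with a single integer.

Answer: 4

Derivation:
Gen 1: crossing 3x4. Involves strand 1? no. Count so far: 0
Gen 2: crossing 1x2. Involves strand 1? yes. Count so far: 1
Gen 3: crossing 3x5. Involves strand 1? no. Count so far: 1
Gen 4: crossing 1x4. Involves strand 1? yes. Count so far: 2
Gen 5: crossing 4x1. Involves strand 1? yes. Count so far: 3
Gen 6: crossing 2x1. Involves strand 1? yes. Count so far: 4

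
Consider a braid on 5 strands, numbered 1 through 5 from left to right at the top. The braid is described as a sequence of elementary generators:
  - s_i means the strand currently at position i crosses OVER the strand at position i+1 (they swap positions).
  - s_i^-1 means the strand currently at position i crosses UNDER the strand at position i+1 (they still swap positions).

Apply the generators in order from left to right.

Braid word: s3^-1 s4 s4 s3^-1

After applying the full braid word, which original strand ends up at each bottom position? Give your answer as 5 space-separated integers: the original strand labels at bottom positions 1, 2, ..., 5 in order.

Gen 1 (s3^-1): strand 3 crosses under strand 4. Perm now: [1 2 4 3 5]
Gen 2 (s4): strand 3 crosses over strand 5. Perm now: [1 2 4 5 3]
Gen 3 (s4): strand 5 crosses over strand 3. Perm now: [1 2 4 3 5]
Gen 4 (s3^-1): strand 4 crosses under strand 3. Perm now: [1 2 3 4 5]

Answer: 1 2 3 4 5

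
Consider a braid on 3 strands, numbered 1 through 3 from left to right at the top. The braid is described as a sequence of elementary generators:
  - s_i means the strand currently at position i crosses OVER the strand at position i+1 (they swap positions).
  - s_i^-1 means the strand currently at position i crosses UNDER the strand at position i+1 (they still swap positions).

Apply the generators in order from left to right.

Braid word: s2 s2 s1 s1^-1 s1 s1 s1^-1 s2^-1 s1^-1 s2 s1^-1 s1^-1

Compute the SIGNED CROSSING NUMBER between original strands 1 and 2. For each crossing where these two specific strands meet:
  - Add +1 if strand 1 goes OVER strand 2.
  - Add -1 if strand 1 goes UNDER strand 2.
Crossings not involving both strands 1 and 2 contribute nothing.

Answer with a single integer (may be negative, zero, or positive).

Gen 1: crossing 2x3. Both 1&2? no. Sum: 0
Gen 2: crossing 3x2. Both 1&2? no. Sum: 0
Gen 3: 1 over 2. Both 1&2? yes. Contrib: +1. Sum: 1
Gen 4: 2 under 1. Both 1&2? yes. Contrib: +1. Sum: 2
Gen 5: 1 over 2. Both 1&2? yes. Contrib: +1. Sum: 3
Gen 6: 2 over 1. Both 1&2? yes. Contrib: -1. Sum: 2
Gen 7: 1 under 2. Both 1&2? yes. Contrib: -1. Sum: 1
Gen 8: crossing 1x3. Both 1&2? no. Sum: 1
Gen 9: crossing 2x3. Both 1&2? no. Sum: 1
Gen 10: 2 over 1. Both 1&2? yes. Contrib: -1. Sum: 0
Gen 11: crossing 3x1. Both 1&2? no. Sum: 0
Gen 12: crossing 1x3. Both 1&2? no. Sum: 0

Answer: 0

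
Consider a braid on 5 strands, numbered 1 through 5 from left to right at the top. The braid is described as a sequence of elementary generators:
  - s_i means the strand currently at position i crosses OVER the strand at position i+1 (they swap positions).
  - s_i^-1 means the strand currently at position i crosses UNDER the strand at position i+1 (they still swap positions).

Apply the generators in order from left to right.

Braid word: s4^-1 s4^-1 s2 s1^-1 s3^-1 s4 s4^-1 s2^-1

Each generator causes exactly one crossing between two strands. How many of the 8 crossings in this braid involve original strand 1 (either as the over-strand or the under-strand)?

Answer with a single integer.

Gen 1: crossing 4x5. Involves strand 1? no. Count so far: 0
Gen 2: crossing 5x4. Involves strand 1? no. Count so far: 0
Gen 3: crossing 2x3. Involves strand 1? no. Count so far: 0
Gen 4: crossing 1x3. Involves strand 1? yes. Count so far: 1
Gen 5: crossing 2x4. Involves strand 1? no. Count so far: 1
Gen 6: crossing 2x5. Involves strand 1? no. Count so far: 1
Gen 7: crossing 5x2. Involves strand 1? no. Count so far: 1
Gen 8: crossing 1x4. Involves strand 1? yes. Count so far: 2

Answer: 2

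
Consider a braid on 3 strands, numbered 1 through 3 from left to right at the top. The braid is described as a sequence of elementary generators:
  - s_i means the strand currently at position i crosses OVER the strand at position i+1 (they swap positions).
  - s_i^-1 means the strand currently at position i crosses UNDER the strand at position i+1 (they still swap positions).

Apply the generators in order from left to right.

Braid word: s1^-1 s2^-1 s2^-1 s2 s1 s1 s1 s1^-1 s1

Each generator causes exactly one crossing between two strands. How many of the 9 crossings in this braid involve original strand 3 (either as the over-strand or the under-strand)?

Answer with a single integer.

Answer: 8

Derivation:
Gen 1: crossing 1x2. Involves strand 3? no. Count so far: 0
Gen 2: crossing 1x3. Involves strand 3? yes. Count so far: 1
Gen 3: crossing 3x1. Involves strand 3? yes. Count so far: 2
Gen 4: crossing 1x3. Involves strand 3? yes. Count so far: 3
Gen 5: crossing 2x3. Involves strand 3? yes. Count so far: 4
Gen 6: crossing 3x2. Involves strand 3? yes. Count so far: 5
Gen 7: crossing 2x3. Involves strand 3? yes. Count so far: 6
Gen 8: crossing 3x2. Involves strand 3? yes. Count so far: 7
Gen 9: crossing 2x3. Involves strand 3? yes. Count so far: 8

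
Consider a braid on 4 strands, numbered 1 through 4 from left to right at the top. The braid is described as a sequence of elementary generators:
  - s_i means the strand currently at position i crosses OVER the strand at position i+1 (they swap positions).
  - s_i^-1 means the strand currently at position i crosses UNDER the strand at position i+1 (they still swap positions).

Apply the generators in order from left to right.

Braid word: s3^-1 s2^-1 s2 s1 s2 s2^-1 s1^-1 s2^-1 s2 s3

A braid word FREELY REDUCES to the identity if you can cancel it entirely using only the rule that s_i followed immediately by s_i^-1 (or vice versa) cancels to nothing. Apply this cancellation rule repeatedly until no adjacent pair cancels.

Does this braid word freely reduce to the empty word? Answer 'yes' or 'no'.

Answer: yes

Derivation:
Gen 1 (s3^-1): push. Stack: [s3^-1]
Gen 2 (s2^-1): push. Stack: [s3^-1 s2^-1]
Gen 3 (s2): cancels prior s2^-1. Stack: [s3^-1]
Gen 4 (s1): push. Stack: [s3^-1 s1]
Gen 5 (s2): push. Stack: [s3^-1 s1 s2]
Gen 6 (s2^-1): cancels prior s2. Stack: [s3^-1 s1]
Gen 7 (s1^-1): cancels prior s1. Stack: [s3^-1]
Gen 8 (s2^-1): push. Stack: [s3^-1 s2^-1]
Gen 9 (s2): cancels prior s2^-1. Stack: [s3^-1]
Gen 10 (s3): cancels prior s3^-1. Stack: []
Reduced word: (empty)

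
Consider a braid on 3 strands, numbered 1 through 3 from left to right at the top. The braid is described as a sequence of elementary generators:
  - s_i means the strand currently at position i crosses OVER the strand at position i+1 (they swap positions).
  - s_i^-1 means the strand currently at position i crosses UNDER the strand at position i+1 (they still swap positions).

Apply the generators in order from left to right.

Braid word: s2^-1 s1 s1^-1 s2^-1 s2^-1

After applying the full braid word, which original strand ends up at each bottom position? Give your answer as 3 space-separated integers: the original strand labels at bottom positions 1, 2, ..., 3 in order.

Answer: 1 3 2

Derivation:
Gen 1 (s2^-1): strand 2 crosses under strand 3. Perm now: [1 3 2]
Gen 2 (s1): strand 1 crosses over strand 3. Perm now: [3 1 2]
Gen 3 (s1^-1): strand 3 crosses under strand 1. Perm now: [1 3 2]
Gen 4 (s2^-1): strand 3 crosses under strand 2. Perm now: [1 2 3]
Gen 5 (s2^-1): strand 2 crosses under strand 3. Perm now: [1 3 2]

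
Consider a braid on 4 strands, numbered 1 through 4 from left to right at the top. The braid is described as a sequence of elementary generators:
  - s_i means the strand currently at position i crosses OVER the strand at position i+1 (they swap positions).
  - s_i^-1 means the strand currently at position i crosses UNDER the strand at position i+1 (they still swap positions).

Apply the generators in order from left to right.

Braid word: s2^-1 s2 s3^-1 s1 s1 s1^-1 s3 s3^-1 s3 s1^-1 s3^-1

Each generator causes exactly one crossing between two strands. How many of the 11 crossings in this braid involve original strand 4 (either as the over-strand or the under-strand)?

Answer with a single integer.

Gen 1: crossing 2x3. Involves strand 4? no. Count so far: 0
Gen 2: crossing 3x2. Involves strand 4? no. Count so far: 0
Gen 3: crossing 3x4. Involves strand 4? yes. Count so far: 1
Gen 4: crossing 1x2. Involves strand 4? no. Count so far: 1
Gen 5: crossing 2x1. Involves strand 4? no. Count so far: 1
Gen 6: crossing 1x2. Involves strand 4? no. Count so far: 1
Gen 7: crossing 4x3. Involves strand 4? yes. Count so far: 2
Gen 8: crossing 3x4. Involves strand 4? yes. Count so far: 3
Gen 9: crossing 4x3. Involves strand 4? yes. Count so far: 4
Gen 10: crossing 2x1. Involves strand 4? no. Count so far: 4
Gen 11: crossing 3x4. Involves strand 4? yes. Count so far: 5

Answer: 5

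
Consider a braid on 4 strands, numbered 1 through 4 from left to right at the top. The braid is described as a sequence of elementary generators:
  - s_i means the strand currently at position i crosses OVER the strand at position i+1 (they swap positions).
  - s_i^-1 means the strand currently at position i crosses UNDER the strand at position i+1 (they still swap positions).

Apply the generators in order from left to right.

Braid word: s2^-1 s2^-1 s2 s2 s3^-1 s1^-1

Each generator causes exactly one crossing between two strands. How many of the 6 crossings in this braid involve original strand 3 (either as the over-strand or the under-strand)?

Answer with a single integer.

Gen 1: crossing 2x3. Involves strand 3? yes. Count so far: 1
Gen 2: crossing 3x2. Involves strand 3? yes. Count so far: 2
Gen 3: crossing 2x3. Involves strand 3? yes. Count so far: 3
Gen 4: crossing 3x2. Involves strand 3? yes. Count so far: 4
Gen 5: crossing 3x4. Involves strand 3? yes. Count so far: 5
Gen 6: crossing 1x2. Involves strand 3? no. Count so far: 5

Answer: 5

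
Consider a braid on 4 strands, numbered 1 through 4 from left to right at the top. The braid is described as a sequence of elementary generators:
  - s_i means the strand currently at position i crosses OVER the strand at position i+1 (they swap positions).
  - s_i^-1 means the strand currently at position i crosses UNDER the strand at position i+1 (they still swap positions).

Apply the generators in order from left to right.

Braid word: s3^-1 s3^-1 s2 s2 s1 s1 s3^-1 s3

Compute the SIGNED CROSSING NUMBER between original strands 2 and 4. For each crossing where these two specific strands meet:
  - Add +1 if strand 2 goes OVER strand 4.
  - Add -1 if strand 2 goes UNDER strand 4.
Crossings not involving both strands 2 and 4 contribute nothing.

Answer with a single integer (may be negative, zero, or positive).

Gen 1: crossing 3x4. Both 2&4? no. Sum: 0
Gen 2: crossing 4x3. Both 2&4? no. Sum: 0
Gen 3: crossing 2x3. Both 2&4? no. Sum: 0
Gen 4: crossing 3x2. Both 2&4? no. Sum: 0
Gen 5: crossing 1x2. Both 2&4? no. Sum: 0
Gen 6: crossing 2x1. Both 2&4? no. Sum: 0
Gen 7: crossing 3x4. Both 2&4? no. Sum: 0
Gen 8: crossing 4x3. Both 2&4? no. Sum: 0

Answer: 0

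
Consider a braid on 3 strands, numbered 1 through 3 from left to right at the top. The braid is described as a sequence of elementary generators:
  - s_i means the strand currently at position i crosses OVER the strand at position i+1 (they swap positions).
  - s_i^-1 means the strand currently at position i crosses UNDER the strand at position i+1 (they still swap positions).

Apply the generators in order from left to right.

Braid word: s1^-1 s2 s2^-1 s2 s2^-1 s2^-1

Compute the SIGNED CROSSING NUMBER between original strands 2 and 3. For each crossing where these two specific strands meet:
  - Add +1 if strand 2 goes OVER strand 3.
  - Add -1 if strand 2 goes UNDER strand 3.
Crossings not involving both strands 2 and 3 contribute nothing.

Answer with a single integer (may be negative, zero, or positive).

Gen 1: crossing 1x2. Both 2&3? no. Sum: 0
Gen 2: crossing 1x3. Both 2&3? no. Sum: 0
Gen 3: crossing 3x1. Both 2&3? no. Sum: 0
Gen 4: crossing 1x3. Both 2&3? no. Sum: 0
Gen 5: crossing 3x1. Both 2&3? no. Sum: 0
Gen 6: crossing 1x3. Both 2&3? no. Sum: 0

Answer: 0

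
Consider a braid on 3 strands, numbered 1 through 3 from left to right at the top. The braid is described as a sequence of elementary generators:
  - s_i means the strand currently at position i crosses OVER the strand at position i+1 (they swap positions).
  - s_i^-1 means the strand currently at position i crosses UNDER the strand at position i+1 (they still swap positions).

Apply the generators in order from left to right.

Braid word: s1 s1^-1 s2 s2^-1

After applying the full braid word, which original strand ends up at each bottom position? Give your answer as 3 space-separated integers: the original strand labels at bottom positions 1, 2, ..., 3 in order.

Gen 1 (s1): strand 1 crosses over strand 2. Perm now: [2 1 3]
Gen 2 (s1^-1): strand 2 crosses under strand 1. Perm now: [1 2 3]
Gen 3 (s2): strand 2 crosses over strand 3. Perm now: [1 3 2]
Gen 4 (s2^-1): strand 3 crosses under strand 2. Perm now: [1 2 3]

Answer: 1 2 3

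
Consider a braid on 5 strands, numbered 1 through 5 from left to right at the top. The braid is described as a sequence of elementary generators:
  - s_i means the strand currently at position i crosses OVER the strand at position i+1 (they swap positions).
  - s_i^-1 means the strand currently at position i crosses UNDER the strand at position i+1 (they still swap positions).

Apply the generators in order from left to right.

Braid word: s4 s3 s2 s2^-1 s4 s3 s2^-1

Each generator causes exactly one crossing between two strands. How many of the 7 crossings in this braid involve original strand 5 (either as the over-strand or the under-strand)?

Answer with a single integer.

Answer: 5

Derivation:
Gen 1: crossing 4x5. Involves strand 5? yes. Count so far: 1
Gen 2: crossing 3x5. Involves strand 5? yes. Count so far: 2
Gen 3: crossing 2x5. Involves strand 5? yes. Count so far: 3
Gen 4: crossing 5x2. Involves strand 5? yes. Count so far: 4
Gen 5: crossing 3x4. Involves strand 5? no. Count so far: 4
Gen 6: crossing 5x4. Involves strand 5? yes. Count so far: 5
Gen 7: crossing 2x4. Involves strand 5? no. Count so far: 5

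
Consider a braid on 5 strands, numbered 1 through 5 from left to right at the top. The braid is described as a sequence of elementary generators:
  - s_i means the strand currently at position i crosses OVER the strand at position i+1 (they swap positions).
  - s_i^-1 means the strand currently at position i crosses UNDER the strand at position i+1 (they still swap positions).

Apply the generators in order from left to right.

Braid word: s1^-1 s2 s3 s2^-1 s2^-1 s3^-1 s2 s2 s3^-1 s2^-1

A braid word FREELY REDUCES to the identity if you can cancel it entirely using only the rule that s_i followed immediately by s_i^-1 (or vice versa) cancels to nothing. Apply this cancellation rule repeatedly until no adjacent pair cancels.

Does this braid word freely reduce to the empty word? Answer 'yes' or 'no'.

Gen 1 (s1^-1): push. Stack: [s1^-1]
Gen 2 (s2): push. Stack: [s1^-1 s2]
Gen 3 (s3): push. Stack: [s1^-1 s2 s3]
Gen 4 (s2^-1): push. Stack: [s1^-1 s2 s3 s2^-1]
Gen 5 (s2^-1): push. Stack: [s1^-1 s2 s3 s2^-1 s2^-1]
Gen 6 (s3^-1): push. Stack: [s1^-1 s2 s3 s2^-1 s2^-1 s3^-1]
Gen 7 (s2): push. Stack: [s1^-1 s2 s3 s2^-1 s2^-1 s3^-1 s2]
Gen 8 (s2): push. Stack: [s1^-1 s2 s3 s2^-1 s2^-1 s3^-1 s2 s2]
Gen 9 (s3^-1): push. Stack: [s1^-1 s2 s3 s2^-1 s2^-1 s3^-1 s2 s2 s3^-1]
Gen 10 (s2^-1): push. Stack: [s1^-1 s2 s3 s2^-1 s2^-1 s3^-1 s2 s2 s3^-1 s2^-1]
Reduced word: s1^-1 s2 s3 s2^-1 s2^-1 s3^-1 s2 s2 s3^-1 s2^-1

Answer: no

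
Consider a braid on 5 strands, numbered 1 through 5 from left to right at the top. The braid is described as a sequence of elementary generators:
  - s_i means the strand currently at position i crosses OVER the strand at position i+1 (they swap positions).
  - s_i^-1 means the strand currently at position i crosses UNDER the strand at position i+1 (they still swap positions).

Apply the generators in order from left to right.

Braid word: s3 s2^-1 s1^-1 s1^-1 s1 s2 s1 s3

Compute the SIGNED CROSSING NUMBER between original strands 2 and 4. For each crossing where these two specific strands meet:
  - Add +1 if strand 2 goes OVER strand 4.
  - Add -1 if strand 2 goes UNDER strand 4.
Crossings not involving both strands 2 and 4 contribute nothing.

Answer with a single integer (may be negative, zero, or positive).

Gen 1: crossing 3x4. Both 2&4? no. Sum: 0
Gen 2: 2 under 4. Both 2&4? yes. Contrib: -1. Sum: -1
Gen 3: crossing 1x4. Both 2&4? no. Sum: -1
Gen 4: crossing 4x1. Both 2&4? no. Sum: -1
Gen 5: crossing 1x4. Both 2&4? no. Sum: -1
Gen 6: crossing 1x2. Both 2&4? no. Sum: -1
Gen 7: 4 over 2. Both 2&4? yes. Contrib: -1. Sum: -2
Gen 8: crossing 1x3. Both 2&4? no. Sum: -2

Answer: -2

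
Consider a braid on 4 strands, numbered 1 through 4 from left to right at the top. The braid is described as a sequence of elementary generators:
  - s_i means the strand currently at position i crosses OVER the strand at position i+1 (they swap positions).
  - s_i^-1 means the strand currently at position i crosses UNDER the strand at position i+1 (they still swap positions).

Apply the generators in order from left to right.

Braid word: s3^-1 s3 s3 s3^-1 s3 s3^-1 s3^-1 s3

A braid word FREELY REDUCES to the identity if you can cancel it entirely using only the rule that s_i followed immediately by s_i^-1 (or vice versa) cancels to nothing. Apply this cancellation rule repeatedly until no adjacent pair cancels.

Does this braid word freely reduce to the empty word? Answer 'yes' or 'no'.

Answer: yes

Derivation:
Gen 1 (s3^-1): push. Stack: [s3^-1]
Gen 2 (s3): cancels prior s3^-1. Stack: []
Gen 3 (s3): push. Stack: [s3]
Gen 4 (s3^-1): cancels prior s3. Stack: []
Gen 5 (s3): push. Stack: [s3]
Gen 6 (s3^-1): cancels prior s3. Stack: []
Gen 7 (s3^-1): push. Stack: [s3^-1]
Gen 8 (s3): cancels prior s3^-1. Stack: []
Reduced word: (empty)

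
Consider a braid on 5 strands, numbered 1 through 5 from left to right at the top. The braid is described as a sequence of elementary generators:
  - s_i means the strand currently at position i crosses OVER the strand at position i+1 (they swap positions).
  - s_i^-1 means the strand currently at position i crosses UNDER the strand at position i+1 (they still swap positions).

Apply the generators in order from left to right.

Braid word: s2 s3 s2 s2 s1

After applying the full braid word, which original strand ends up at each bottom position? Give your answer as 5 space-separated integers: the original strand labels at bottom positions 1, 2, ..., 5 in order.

Gen 1 (s2): strand 2 crosses over strand 3. Perm now: [1 3 2 4 5]
Gen 2 (s3): strand 2 crosses over strand 4. Perm now: [1 3 4 2 5]
Gen 3 (s2): strand 3 crosses over strand 4. Perm now: [1 4 3 2 5]
Gen 4 (s2): strand 4 crosses over strand 3. Perm now: [1 3 4 2 5]
Gen 5 (s1): strand 1 crosses over strand 3. Perm now: [3 1 4 2 5]

Answer: 3 1 4 2 5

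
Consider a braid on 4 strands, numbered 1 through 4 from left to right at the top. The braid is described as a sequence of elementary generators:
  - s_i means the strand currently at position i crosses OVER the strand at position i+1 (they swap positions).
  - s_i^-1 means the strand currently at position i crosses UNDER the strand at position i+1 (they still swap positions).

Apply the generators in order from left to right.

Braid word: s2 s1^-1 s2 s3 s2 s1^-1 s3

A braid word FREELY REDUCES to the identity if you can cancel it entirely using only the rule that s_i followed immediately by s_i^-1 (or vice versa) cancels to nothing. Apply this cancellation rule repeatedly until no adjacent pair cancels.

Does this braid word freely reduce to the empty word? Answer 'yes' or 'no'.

Answer: no

Derivation:
Gen 1 (s2): push. Stack: [s2]
Gen 2 (s1^-1): push. Stack: [s2 s1^-1]
Gen 3 (s2): push. Stack: [s2 s1^-1 s2]
Gen 4 (s3): push. Stack: [s2 s1^-1 s2 s3]
Gen 5 (s2): push. Stack: [s2 s1^-1 s2 s3 s2]
Gen 6 (s1^-1): push. Stack: [s2 s1^-1 s2 s3 s2 s1^-1]
Gen 7 (s3): push. Stack: [s2 s1^-1 s2 s3 s2 s1^-1 s3]
Reduced word: s2 s1^-1 s2 s3 s2 s1^-1 s3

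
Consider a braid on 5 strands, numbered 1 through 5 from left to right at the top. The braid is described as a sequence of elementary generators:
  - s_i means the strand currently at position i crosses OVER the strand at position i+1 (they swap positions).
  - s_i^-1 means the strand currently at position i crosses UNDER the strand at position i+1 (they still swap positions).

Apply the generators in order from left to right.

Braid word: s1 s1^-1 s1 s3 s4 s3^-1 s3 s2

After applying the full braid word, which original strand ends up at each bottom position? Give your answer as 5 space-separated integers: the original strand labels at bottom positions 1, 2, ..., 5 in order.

Gen 1 (s1): strand 1 crosses over strand 2. Perm now: [2 1 3 4 5]
Gen 2 (s1^-1): strand 2 crosses under strand 1. Perm now: [1 2 3 4 5]
Gen 3 (s1): strand 1 crosses over strand 2. Perm now: [2 1 3 4 5]
Gen 4 (s3): strand 3 crosses over strand 4. Perm now: [2 1 4 3 5]
Gen 5 (s4): strand 3 crosses over strand 5. Perm now: [2 1 4 5 3]
Gen 6 (s3^-1): strand 4 crosses under strand 5. Perm now: [2 1 5 4 3]
Gen 7 (s3): strand 5 crosses over strand 4. Perm now: [2 1 4 5 3]
Gen 8 (s2): strand 1 crosses over strand 4. Perm now: [2 4 1 5 3]

Answer: 2 4 1 5 3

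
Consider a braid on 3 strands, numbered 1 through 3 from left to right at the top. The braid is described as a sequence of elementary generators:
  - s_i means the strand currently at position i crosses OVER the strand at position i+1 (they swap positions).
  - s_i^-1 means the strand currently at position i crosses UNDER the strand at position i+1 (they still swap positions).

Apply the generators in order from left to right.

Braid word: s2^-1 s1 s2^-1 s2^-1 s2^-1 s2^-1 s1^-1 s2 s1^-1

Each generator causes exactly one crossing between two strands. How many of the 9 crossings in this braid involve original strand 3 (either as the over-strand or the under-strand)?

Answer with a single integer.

Answer: 4

Derivation:
Gen 1: crossing 2x3. Involves strand 3? yes. Count so far: 1
Gen 2: crossing 1x3. Involves strand 3? yes. Count so far: 2
Gen 3: crossing 1x2. Involves strand 3? no. Count so far: 2
Gen 4: crossing 2x1. Involves strand 3? no. Count so far: 2
Gen 5: crossing 1x2. Involves strand 3? no. Count so far: 2
Gen 6: crossing 2x1. Involves strand 3? no. Count so far: 2
Gen 7: crossing 3x1. Involves strand 3? yes. Count so far: 3
Gen 8: crossing 3x2. Involves strand 3? yes. Count so far: 4
Gen 9: crossing 1x2. Involves strand 3? no. Count so far: 4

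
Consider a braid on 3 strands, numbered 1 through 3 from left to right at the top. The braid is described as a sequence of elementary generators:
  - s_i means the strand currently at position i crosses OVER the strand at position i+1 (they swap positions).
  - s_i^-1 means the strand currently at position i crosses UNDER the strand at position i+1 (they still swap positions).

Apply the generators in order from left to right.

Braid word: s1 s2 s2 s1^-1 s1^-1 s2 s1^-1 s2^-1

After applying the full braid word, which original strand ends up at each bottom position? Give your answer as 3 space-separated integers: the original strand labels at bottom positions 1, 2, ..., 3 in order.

Gen 1 (s1): strand 1 crosses over strand 2. Perm now: [2 1 3]
Gen 2 (s2): strand 1 crosses over strand 3. Perm now: [2 3 1]
Gen 3 (s2): strand 3 crosses over strand 1. Perm now: [2 1 3]
Gen 4 (s1^-1): strand 2 crosses under strand 1. Perm now: [1 2 3]
Gen 5 (s1^-1): strand 1 crosses under strand 2. Perm now: [2 1 3]
Gen 6 (s2): strand 1 crosses over strand 3. Perm now: [2 3 1]
Gen 7 (s1^-1): strand 2 crosses under strand 3. Perm now: [3 2 1]
Gen 8 (s2^-1): strand 2 crosses under strand 1. Perm now: [3 1 2]

Answer: 3 1 2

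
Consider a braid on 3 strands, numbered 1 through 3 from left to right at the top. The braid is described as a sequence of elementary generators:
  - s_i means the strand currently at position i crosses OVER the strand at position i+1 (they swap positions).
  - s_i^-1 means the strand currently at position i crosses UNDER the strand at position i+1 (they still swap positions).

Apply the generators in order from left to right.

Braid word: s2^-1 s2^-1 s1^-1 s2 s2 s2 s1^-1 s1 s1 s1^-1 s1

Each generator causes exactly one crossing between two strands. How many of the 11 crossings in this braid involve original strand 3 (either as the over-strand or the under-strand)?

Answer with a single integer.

Gen 1: crossing 2x3. Involves strand 3? yes. Count so far: 1
Gen 2: crossing 3x2. Involves strand 3? yes. Count so far: 2
Gen 3: crossing 1x2. Involves strand 3? no. Count so far: 2
Gen 4: crossing 1x3. Involves strand 3? yes. Count so far: 3
Gen 5: crossing 3x1. Involves strand 3? yes. Count so far: 4
Gen 6: crossing 1x3. Involves strand 3? yes. Count so far: 5
Gen 7: crossing 2x3. Involves strand 3? yes. Count so far: 6
Gen 8: crossing 3x2. Involves strand 3? yes. Count so far: 7
Gen 9: crossing 2x3. Involves strand 3? yes. Count so far: 8
Gen 10: crossing 3x2. Involves strand 3? yes. Count so far: 9
Gen 11: crossing 2x3. Involves strand 3? yes. Count so far: 10

Answer: 10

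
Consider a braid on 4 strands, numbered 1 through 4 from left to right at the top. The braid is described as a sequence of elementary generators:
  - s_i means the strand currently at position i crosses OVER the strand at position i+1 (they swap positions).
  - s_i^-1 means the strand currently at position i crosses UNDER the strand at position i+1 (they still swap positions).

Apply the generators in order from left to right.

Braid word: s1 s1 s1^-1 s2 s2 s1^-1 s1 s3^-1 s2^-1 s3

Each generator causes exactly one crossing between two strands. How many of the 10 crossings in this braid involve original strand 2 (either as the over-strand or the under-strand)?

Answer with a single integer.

Gen 1: crossing 1x2. Involves strand 2? yes. Count so far: 1
Gen 2: crossing 2x1. Involves strand 2? yes. Count so far: 2
Gen 3: crossing 1x2. Involves strand 2? yes. Count so far: 3
Gen 4: crossing 1x3. Involves strand 2? no. Count so far: 3
Gen 5: crossing 3x1. Involves strand 2? no. Count so far: 3
Gen 6: crossing 2x1. Involves strand 2? yes. Count so far: 4
Gen 7: crossing 1x2. Involves strand 2? yes. Count so far: 5
Gen 8: crossing 3x4. Involves strand 2? no. Count so far: 5
Gen 9: crossing 1x4. Involves strand 2? no. Count so far: 5
Gen 10: crossing 1x3. Involves strand 2? no. Count so far: 5

Answer: 5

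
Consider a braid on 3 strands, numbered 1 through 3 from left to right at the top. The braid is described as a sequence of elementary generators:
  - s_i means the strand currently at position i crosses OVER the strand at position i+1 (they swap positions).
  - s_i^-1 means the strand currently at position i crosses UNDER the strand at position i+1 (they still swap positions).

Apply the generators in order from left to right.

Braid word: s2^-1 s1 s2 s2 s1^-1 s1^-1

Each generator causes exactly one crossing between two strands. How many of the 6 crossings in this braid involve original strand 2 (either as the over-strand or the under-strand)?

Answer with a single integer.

Gen 1: crossing 2x3. Involves strand 2? yes. Count so far: 1
Gen 2: crossing 1x3. Involves strand 2? no. Count so far: 1
Gen 3: crossing 1x2. Involves strand 2? yes. Count so far: 2
Gen 4: crossing 2x1. Involves strand 2? yes. Count so far: 3
Gen 5: crossing 3x1. Involves strand 2? no. Count so far: 3
Gen 6: crossing 1x3. Involves strand 2? no. Count so far: 3

Answer: 3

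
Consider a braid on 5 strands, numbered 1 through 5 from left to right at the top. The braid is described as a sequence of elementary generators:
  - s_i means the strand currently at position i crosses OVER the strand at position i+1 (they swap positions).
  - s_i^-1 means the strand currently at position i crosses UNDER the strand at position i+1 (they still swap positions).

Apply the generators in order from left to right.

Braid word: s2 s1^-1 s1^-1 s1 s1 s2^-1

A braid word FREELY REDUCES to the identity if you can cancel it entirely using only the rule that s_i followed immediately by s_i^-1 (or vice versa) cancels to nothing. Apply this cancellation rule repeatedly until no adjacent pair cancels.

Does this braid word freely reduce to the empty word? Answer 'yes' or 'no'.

Answer: yes

Derivation:
Gen 1 (s2): push. Stack: [s2]
Gen 2 (s1^-1): push. Stack: [s2 s1^-1]
Gen 3 (s1^-1): push. Stack: [s2 s1^-1 s1^-1]
Gen 4 (s1): cancels prior s1^-1. Stack: [s2 s1^-1]
Gen 5 (s1): cancels prior s1^-1. Stack: [s2]
Gen 6 (s2^-1): cancels prior s2. Stack: []
Reduced word: (empty)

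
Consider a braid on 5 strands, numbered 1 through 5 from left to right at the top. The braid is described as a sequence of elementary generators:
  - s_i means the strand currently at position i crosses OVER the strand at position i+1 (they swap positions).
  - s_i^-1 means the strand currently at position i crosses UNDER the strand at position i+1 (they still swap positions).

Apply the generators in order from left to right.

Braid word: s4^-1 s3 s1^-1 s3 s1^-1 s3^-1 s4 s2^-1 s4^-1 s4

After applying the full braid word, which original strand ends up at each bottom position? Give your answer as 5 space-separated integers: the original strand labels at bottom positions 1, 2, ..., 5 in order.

Answer: 1 5 2 4 3

Derivation:
Gen 1 (s4^-1): strand 4 crosses under strand 5. Perm now: [1 2 3 5 4]
Gen 2 (s3): strand 3 crosses over strand 5. Perm now: [1 2 5 3 4]
Gen 3 (s1^-1): strand 1 crosses under strand 2. Perm now: [2 1 5 3 4]
Gen 4 (s3): strand 5 crosses over strand 3. Perm now: [2 1 3 5 4]
Gen 5 (s1^-1): strand 2 crosses under strand 1. Perm now: [1 2 3 5 4]
Gen 6 (s3^-1): strand 3 crosses under strand 5. Perm now: [1 2 5 3 4]
Gen 7 (s4): strand 3 crosses over strand 4. Perm now: [1 2 5 4 3]
Gen 8 (s2^-1): strand 2 crosses under strand 5. Perm now: [1 5 2 4 3]
Gen 9 (s4^-1): strand 4 crosses under strand 3. Perm now: [1 5 2 3 4]
Gen 10 (s4): strand 3 crosses over strand 4. Perm now: [1 5 2 4 3]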